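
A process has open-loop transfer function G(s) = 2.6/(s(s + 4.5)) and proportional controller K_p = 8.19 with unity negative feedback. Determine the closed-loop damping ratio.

ζ = 0.488

The closed-loop denominator is s(s+4.5) + 8.19·2.6 = s² + 4.5s + 21.29.
Matching s² + 2ζω_n s + ω_n²: ω_n = √21.29 = 4.615 rad/s and 2ζω_n = 4.5, so ζ = 4.5/(2·4.615) = 0.488.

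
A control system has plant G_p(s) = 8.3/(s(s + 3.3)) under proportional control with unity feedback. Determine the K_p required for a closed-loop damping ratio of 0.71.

Closed-loop characteristic equation: s² + 3.3s + K_p·8.3 = 0.
So ω_n = √(8.3K_p) and 2ζω_n = 3.3, giving ζ = 3.3/(2√(8.3K_p)).
Setting ζ = 0.71: √(8.3K_p) = 3.3/(2·0.71) = 2.324, so K_p = 5.401/8.3 = 0.651.

K_p = 0.651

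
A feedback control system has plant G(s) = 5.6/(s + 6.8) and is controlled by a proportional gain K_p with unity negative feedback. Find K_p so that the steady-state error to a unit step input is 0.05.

The loop is type 0, so e_ss(step) = 1/(1 + K_pos) with K_pos = K_p·G(0).
G(0) = 0.8235. Require 1/(1 + K_p·0.8235) = 0.05, so 1 + 0.8235·K_p = 20.
K_p = (20 − 1)/0.8235 = 23.1.

K_p = 23.1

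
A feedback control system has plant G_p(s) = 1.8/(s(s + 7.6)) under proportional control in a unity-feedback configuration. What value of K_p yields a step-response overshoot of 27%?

K_p = 54.2

From %OS = 100·exp(−πζ/√(1−ζ²)) = 27%, ζ = −ln(0.27)/√(π²+ln²(0.27)) = 0.3847.
Characteristic equation s² + 7.6s + 1.8K_p = 0 gives ζ = 7.6/(2√(1.8K_p)).
Setting ζ = 0.3847: √(1.8K_p) = 7.6/(2·0.3847) = 9.878, so K_p = 97.57/1.8 = 54.2.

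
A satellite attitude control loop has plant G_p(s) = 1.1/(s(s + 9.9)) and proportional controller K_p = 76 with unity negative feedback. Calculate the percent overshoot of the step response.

The closed-loop denominator s² + 9.9s + 83.6 gives ω_n = √83.6 = 9.143 and ζ = 9.9/(2ω_n) = 0.5414.
%OS = 100·exp(−πζ/√(1−ζ²)) = 100·exp(−π·0.5414/√0.7069) = 13.2%.

13.2%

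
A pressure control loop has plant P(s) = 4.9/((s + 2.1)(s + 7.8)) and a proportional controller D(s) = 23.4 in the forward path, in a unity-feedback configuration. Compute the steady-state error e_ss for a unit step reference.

The loop is type 0. Static position error constant K_pos = D(0)·P(0) = 23.4·0.2991 = 7.
Steady-state error to a unit step: e_ss = 1/(1+K_pos) = 1/8 = 0.125.

0.125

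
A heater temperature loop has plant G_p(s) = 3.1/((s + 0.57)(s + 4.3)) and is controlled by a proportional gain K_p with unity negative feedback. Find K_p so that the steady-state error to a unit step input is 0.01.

K_p = 78.3

For a type-0 loop with proportional control, e_ss = 1/(1 + K_p·G_p(0)).
G_p(0) = 1.265. Require 1/(1 + K_p·1.265) = 0.01, so 1 + 1.265·K_p = 100.
K_p = (100 − 1)/1.265 = 78.3.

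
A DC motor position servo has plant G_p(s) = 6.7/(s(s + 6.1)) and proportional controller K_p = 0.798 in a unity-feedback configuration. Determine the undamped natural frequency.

ω_n = 2.31 rad/s

With unity feedback the closed-loop characteristic equation is s² + 6.1s + 0.798·6.7 = s² + 6.1s + 5.347 = 0.
Matching s² + 2ζω_n s + ω_n²: ω_n = √5.347 = 2.312 rad/s and 2ζω_n = 6.1, so ζ = 6.1/(2·2.312) = 1.32.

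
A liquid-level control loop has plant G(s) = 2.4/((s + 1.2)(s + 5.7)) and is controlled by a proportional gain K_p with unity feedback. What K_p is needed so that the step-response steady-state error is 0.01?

K_p = 282

For a type-0 loop with proportional control, e_ss = 1/(1 + K_p·G(0)).
G(0) = 0.3509. Require 1/(1 + K_p·0.3509) = 0.01, so 1 + 0.3509·K_p = 100.
K_p = (100 − 1)/0.3509 = 282.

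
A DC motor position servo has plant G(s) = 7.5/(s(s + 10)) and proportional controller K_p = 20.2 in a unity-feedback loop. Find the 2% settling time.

Closed-loop characteristic equation: s² + 10s + 151.5 = 0, so ω_n = 12.31 rad/s and ζ = 10/(2·12.31) = 0.4062.
2% settling time T_s ≈ 4/(ζω_n) = 4/5 = 0.8 s.

T_s ≈ 0.8 s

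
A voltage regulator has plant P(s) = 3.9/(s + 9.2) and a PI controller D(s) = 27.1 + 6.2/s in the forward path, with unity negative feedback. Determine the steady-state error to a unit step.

0

The open loop D(s)P(s) has a pole at the origin (type 1), so the static position error constant is infinite and e_ss = 1/(1+∞) = 0.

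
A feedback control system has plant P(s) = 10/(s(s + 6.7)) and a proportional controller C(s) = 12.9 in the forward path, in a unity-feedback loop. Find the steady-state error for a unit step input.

0

The open loop C(s)P(s) has a pole at the origin (type 1), so the static position error constant is infinite and e_ss = 1/(1+∞) = 0.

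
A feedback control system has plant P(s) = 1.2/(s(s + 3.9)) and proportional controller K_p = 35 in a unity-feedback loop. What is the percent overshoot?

37.1%

From 1 + K_pP(s) = 0: s² + 3.9s + 42 = 0 ⇒ ω_n = 6.481, ζ = 0.3009.
%OS = 100·exp(−πζ/√(1−ζ²)) = 100·exp(−π·0.3009/√0.9095) = 37.1%.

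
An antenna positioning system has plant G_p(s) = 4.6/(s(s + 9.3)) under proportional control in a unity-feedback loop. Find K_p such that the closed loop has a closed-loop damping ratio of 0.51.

K_p = 18.1

Closed-loop characteristic equation: s² + 9.3s + K_p·4.6 = 0.
So ω_n = √(4.6K_p) and 2ζω_n = 9.3, giving ζ = 9.3/(2√(4.6K_p)).
Setting ζ = 0.51: √(4.6K_p) = 9.3/(2·0.51) = 9.118, so K_p = 83.13/4.6 = 18.1.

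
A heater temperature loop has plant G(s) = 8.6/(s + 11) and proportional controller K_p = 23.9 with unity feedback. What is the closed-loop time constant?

τ = 0.00462 s

Closed-loop transfer function: T(s) = K_p·G(s)/(1 + K_p·G(s)) = 205.5/(s + 11 + 205.5) = 205.5/(s + 216.5).
Time constant τ = 1/216.5 = 0.00462 s.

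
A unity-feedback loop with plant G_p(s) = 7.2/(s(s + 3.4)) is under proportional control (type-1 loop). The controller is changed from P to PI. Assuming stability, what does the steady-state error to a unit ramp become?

The integrator raises the loop to type 2, so K_v → ∞ and e_ss to a ramp is zero.

0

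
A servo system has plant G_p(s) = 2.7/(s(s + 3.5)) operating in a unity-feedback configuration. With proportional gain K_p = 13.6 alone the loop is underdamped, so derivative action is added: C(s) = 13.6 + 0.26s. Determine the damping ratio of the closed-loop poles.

ζ = 0.347

Forward path: (13.6 + 0.26s)·2.7/(s(s+3.5)). The closed-loop characteristic equation is s² + (3.5 + 2.7·0.26)s + 2.7·13.6 = 0.
That is s² + 4.202s + 36.72 = 0, so ω_n = 6.06 rad/s and ζ = 4.202/(2·6.06) = 0.3467.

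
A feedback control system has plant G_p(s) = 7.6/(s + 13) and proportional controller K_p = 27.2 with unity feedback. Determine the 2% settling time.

Closed-loop transfer function: T(s) = K_p·G_p(s)/(1 + K_p·G_p(s)) = 206.7/(s + 13 + 206.7) = 206.7/(s + 219.7).
Time constant τ = 1/219.7 = 0.004551 s, so the 2% settling time is about 4τ = 0.0182 s.

T_s ≈ 0.0182 s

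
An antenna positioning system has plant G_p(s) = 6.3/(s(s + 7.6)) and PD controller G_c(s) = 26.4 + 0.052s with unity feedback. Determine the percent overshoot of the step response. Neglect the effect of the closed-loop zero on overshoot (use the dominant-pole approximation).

Forward path: (26.4 + 0.052s)·6.3/(s(s+7.6)). The closed-loop characteristic equation is s² + (7.6 + 6.3·0.052)s + 6.3·26.4 = 0.
That is s² + 7.928s + 166.3 = 0, so ω_n = 12.9 rad/s and ζ = 7.928/(2·12.9) = 0.3074.
%OS = 100·exp(−πζ/√(1−ζ²)) = 36.3%.

36.3%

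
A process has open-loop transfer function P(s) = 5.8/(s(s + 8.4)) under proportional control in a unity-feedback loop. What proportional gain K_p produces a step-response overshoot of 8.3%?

From %OS = 100·exp(−πζ/√(1−ζ²)) = 8.3%, ζ = −ln(0.083)/√(π²+ln²(0.083)) = 0.621.
Characteristic equation s² + 8.4s + 5.8K_p = 0 gives ζ = 8.4/(2√(5.8K_p)).
Setting ζ = 0.621: √(5.8K_p) = 8.4/(2·0.621) = 6.763, so K_p = 45.74/5.8 = 7.89.

K_p = 7.89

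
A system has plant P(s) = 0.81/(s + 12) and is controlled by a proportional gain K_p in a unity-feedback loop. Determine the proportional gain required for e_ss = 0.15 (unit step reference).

K_p = 84

Steady-state error for a unit step on this type-0 loop is 1/(1 + K_p·P(0)).
P(0) = 0.0675. Require 1/(1 + K_p·0.0675) = 0.15, so 1 + 0.0675·K_p = 6.667.
K_p = (6.667 − 1)/0.0675 = 84.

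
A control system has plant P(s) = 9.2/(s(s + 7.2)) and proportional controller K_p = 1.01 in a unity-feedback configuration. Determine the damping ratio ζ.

ζ = 1.18

With unity feedback the closed-loop characteristic equation is s² + 7.2s + 1.01·9.2 = s² + 7.2s + 9.292 = 0.
Matching s² + 2ζω_n s + ω_n²: ω_n = √9.292 = 3.048 rad/s and 2ζω_n = 7.2, so ζ = 7.2/(2·3.048) = 1.18.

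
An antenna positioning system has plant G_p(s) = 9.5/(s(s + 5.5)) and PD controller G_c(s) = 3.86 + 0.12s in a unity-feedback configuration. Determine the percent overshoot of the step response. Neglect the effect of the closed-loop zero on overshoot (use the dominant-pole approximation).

12.8%

Forward path: (3.86 + 0.12s)·9.5/(s(s+5.5)). The closed-loop characteristic equation is s² + (5.5 + 9.5·0.12)s + 9.5·3.86 = 0.
That is s² + 6.64s + 36.67 = 0, so ω_n = 6.056 rad/s and ζ = 6.64/(2·6.056) = 0.5483.
%OS = 100·exp(−πζ/√(1−ζ²)) = 12.8%.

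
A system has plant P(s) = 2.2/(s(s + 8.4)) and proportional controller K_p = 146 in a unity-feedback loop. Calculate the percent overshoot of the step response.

46.9%

Closed-loop characteristic equation: s² + 8.4s + 321.2 = 0, so ω_n = 17.92 rad/s and ζ = 8.4/(2·17.92) = 0.2343.
%OS = 100·exp(−πζ/√(1−ζ²)) = 100·exp(−π·0.2343/√0.9451) = 46.9%.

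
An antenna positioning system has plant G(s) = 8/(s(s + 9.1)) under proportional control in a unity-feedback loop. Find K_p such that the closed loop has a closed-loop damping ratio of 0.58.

K_p = 7.69

Closed-loop characteristic equation: s² + 9.1s + K_p·8 = 0.
So ω_n = √(8K_p) and 2ζω_n = 9.1, giving ζ = 9.1/(2√(8K_p)).
Setting ζ = 0.58: √(8K_p) = 9.1/(2·0.58) = 7.845, so K_p = 61.54/8 = 7.69.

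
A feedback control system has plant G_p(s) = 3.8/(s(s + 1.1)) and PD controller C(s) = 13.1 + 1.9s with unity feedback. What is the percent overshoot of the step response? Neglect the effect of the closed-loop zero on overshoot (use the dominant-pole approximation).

10.1%

Forward path: (13.1 + 1.9s)·3.8/(s(s+1.1)). The closed-loop characteristic equation is s² + (1.1 + 3.8·1.9)s + 3.8·13.1 = 0.
That is s² + 8.32s + 49.78 = 0, so ω_n = 7.055 rad/s and ζ = 8.32/(2·7.055) = 0.5896.
%OS = 100·exp(−πζ/√(1−ζ²)) = 10.1%.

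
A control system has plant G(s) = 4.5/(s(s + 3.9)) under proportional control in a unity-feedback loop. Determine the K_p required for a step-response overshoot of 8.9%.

K_p = 2.27

From %OS = 100·exp(−πζ/√(1−ζ²)) = 8.9%, ζ = −ln(0.089)/√(π²+ln²(0.089)) = 0.6101.
Characteristic equation s² + 3.9s + 4.5K_p = 0 gives ζ = 3.9/(2√(4.5K_p)).
Setting ζ = 0.6101: √(4.5K_p) = 3.9/(2·0.6101) = 3.196, so K_p = 10.22/4.5 = 2.27.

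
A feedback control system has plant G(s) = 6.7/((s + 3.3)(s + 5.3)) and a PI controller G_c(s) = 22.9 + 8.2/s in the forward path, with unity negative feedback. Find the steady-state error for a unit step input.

0

The open loop G_c(s)G(s) has a pole at the origin (type 1), so the static position error constant is infinite and e_ss = 1/(1+∞) = 0.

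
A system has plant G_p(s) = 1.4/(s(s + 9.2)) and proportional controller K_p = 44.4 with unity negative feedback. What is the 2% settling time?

From 1 + K_pG_p(s) = 0: s² + 9.2s + 62.16 = 0 ⇒ ω_n = 7.884, ζ = 0.5834.
2% settling time T_s ≈ 4/(ζω_n) = 4/4.6 = 0.87 s.

T_s ≈ 0.87 s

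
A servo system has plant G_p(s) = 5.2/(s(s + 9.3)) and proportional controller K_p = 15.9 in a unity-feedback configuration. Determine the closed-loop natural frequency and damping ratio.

With unity feedback the closed-loop characteristic equation is s² + 9.3s + 15.9·5.2 = s² + 9.3s + 82.68 = 0.
So ω_n² = 82.68 ⇒ ω_n = 9.093 rad/s, and ζ = 9.3/(2ω_n) = 0.511.

ω_n = 9.09 rad/s, ζ = 0.511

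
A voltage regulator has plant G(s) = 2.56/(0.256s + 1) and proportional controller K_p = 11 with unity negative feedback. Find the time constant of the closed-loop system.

Closed loop: T(s) = K_p·G/(1+K_p·G) = 28.16/(0.256s + 1 + 28.16), with pole at s = −(1 + 28.16)/0.256 = −113.9.
Closed-loop time constant τ = 1/113.9 = 0.00878 s.

τ = 0.00878 s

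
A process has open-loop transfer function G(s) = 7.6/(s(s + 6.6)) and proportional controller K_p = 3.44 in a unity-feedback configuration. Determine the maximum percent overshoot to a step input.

From 1 + K_pG(s) = 0: s² + 6.6s + 26.14 = 0 ⇒ ω_n = 5.113, ζ = 0.6454.
%OS = 100·exp(−πζ/√(1−ζ²)) = 100·exp(−π·0.6454/√0.5835) = 7.03%.

7.03%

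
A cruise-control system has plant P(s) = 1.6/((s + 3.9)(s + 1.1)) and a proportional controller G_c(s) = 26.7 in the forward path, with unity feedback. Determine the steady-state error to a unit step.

The loop is type 0. Static position error constant K_pos = G_c(0)·P(0) = 26.7·0.373 = 9.958.
Steady-state error to a unit step: e_ss = 1/(1+K_pos) = 1/10.96 = 0.0913.

0.0913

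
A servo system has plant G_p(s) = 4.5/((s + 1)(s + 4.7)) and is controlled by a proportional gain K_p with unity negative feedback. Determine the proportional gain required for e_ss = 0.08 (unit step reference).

The loop is type 0, so e_ss(step) = 1/(1 + K_pos) with K_pos = K_p·G_p(0).
G_p(0) = 0.9574. Require 1/(1 + K_p·0.9574) = 0.08, so 1 + 0.9574·K_p = 12.5.
K_p = (12.5 − 1)/0.9574 = 12.

K_p = 12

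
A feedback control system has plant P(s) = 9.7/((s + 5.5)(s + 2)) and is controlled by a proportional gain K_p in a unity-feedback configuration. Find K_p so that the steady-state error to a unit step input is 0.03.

The loop is type 0, so e_ss(step) = 1/(1 + K_pos) with K_pos = K_p·P(0).
P(0) = 0.8818. Require 1/(1 + K_p·0.8818) = 0.03, so 1 + 0.8818·K_p = 33.33.
K_p = (33.33 − 1)/0.8818 = 36.7.

K_p = 36.7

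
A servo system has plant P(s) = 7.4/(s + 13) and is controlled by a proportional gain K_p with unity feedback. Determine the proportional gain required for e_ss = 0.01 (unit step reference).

K_p = 174

The loop is type 0, so e_ss(step) = 1/(1 + K_pos) with K_pos = K_p·P(0).
P(0) = 0.5692. Require 1/(1 + K_p·0.5692) = 0.01, so 1 + 0.5692·K_p = 100.
K_p = (100 − 1)/0.5692 = 174.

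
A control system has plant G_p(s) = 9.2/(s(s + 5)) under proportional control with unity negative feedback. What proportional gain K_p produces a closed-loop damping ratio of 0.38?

K_p = 4.7

Closed-loop characteristic equation: s² + 5s + K_p·9.2 = 0.
So ω_n = √(9.2K_p) and 2ζω_n = 5, giving ζ = 5/(2√(9.2K_p)).
Setting ζ = 0.38: √(9.2K_p) = 5/(2·0.38) = 6.579, so K_p = 43.28/9.2 = 4.7.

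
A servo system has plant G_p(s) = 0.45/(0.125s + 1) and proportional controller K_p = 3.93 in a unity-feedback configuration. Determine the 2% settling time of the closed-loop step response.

Closed loop: T(s) = K_p·G_p/(1+K_p·G_p) = 1.769/(0.125s + 1 + 1.769), with pole at s = −(1 + 1.769)/0.125 = −22.15.
τ = 1/22.15 = 0.04515 s, so 2% settling time ≈ 4τ = 0.181 s.

T_s ≈ 0.181 s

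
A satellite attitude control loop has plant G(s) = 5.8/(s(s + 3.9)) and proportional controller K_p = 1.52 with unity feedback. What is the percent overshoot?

6.48%

The closed-loop denominator s² + 3.9s + 8.816 gives ω_n = √8.816 = 2.969 and ζ = 3.9/(2ω_n) = 0.6567.
%OS = 100·exp(−πζ/√(1−ζ²)) = 100·exp(−π·0.6567/√0.5687) = 6.48%.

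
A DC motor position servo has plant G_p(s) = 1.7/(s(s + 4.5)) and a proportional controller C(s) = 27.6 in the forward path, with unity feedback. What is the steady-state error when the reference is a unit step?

The open loop C(s)G_p(s) has a pole at the origin (type 1), so the static position error constant is infinite and e_ss = 1/(1+∞) = 0.

0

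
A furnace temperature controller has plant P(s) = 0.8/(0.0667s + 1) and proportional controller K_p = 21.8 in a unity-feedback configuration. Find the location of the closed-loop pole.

s = -276.5

Closed loop: T(s) = K_p·P/(1+K_p·P) = 17.44/(0.0667s + 1 + 17.44), with pole at s = −(1 + 17.44)/0.0667 = −276.5.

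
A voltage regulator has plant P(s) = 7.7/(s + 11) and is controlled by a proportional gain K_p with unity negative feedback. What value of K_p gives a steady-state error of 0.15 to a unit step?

K_p = 8.1

The loop is type 0, so e_ss(step) = 1/(1 + K_pos) with K_pos = K_p·P(0).
P(0) = 0.7. Require 1/(1 + K_p·0.7) = 0.15, so 1 + 0.7·K_p = 6.667.
K_p = (6.667 − 1)/0.7 = 8.1.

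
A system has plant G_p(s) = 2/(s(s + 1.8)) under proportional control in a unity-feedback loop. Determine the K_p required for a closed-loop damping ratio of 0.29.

Closed-loop characteristic equation: s² + 1.8s + K_p·2 = 0.
So ω_n = √(2K_p) and 2ζω_n = 1.8, giving ζ = 1.8/(2√(2K_p)).
Setting ζ = 0.29: √(2K_p) = 1.8/(2·0.29) = 3.103, so K_p = 9.631/2 = 4.82.

K_p = 4.82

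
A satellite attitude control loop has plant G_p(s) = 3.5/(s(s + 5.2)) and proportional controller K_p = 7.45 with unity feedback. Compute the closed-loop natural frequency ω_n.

The closed-loop denominator is s(s+5.2) + 7.45·3.5 = s² + 5.2s + 26.07.
So ω_n² = 26.07 ⇒ ω_n = 5.106 rad/s, and ζ = 5.2/(2ω_n) = 0.509.

ω_n = 5.11 rad/s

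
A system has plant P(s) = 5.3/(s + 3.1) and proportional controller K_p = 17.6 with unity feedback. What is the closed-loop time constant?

Closed-loop transfer function: T(s) = K_p·P(s)/(1 + K_p·P(s)) = 93.28/(s + 3.1 + 93.28) = 93.28/(s + 96.38).
Time constant τ = 1/96.38 = 0.0104 s.

τ = 0.0104 s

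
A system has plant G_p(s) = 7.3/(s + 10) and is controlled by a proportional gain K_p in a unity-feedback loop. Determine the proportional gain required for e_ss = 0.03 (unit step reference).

The loop is type 0, so e_ss(step) = 1/(1 + K_pos) with K_pos = K_p·G_p(0).
G_p(0) = 0.73. Require 1/(1 + K_p·0.73) = 0.03, so 1 + 0.73·K_p = 33.33.
K_p = (33.33 − 1)/0.73 = 44.3.

K_p = 44.3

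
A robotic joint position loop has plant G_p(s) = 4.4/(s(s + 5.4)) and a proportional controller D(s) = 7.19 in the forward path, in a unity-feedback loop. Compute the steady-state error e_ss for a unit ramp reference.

0.171

The loop has one pole at the origin (type 1). Velocity error constant K_v = lim_{s→0} s·D(s)G_p(s) = 7.19·4.4/5.4 = 5.859.
Steady-state error to a unit ramp: e_ss = 1/K_v = 0.171.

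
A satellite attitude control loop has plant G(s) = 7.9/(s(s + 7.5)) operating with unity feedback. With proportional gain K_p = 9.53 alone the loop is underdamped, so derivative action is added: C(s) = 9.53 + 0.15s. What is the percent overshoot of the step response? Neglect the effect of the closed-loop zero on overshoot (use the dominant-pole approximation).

Forward path: (9.53 + 0.15s)·7.9/(s(s+7.5)). The closed-loop characteristic equation is s² + (7.5 + 7.9·0.15)s + 7.9·9.53 = 0.
That is s² + 8.685s + 75.29 = 0, so ω_n = 8.677 rad/s and ζ = 8.685/(2·8.677) = 0.5005.
%OS = 100·exp(−πζ/√(1−ζ²)) = 16.3%.

16.3%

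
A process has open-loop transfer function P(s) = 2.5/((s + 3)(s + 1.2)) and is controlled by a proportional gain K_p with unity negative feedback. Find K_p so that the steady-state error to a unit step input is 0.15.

For a type-0 loop with proportional control, e_ss = 1/(1 + K_p·P(0)).
P(0) = 0.6944. Require 1/(1 + K_p·0.6944) = 0.15, so 1 + 0.6944·K_p = 6.667.
K_p = (6.667 − 1)/0.6944 = 8.16.

K_p = 8.16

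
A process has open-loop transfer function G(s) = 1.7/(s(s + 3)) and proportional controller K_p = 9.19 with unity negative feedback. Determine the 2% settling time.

T_s ≈ 2.67 s

The closed-loop denominator s² + 3s + 15.62 gives ω_n = √15.62 = 3.953 and ζ = 3/(2ω_n) = 0.3795.
2% settling time T_s ≈ 4/(ζω_n) = 4/1.5 = 2.67 s.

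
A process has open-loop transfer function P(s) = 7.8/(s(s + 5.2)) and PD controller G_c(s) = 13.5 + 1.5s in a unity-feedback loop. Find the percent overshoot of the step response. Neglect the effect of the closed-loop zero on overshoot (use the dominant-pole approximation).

1.05%

Forward path: (13.5 + 1.5s)·7.8/(s(s+5.2)). The closed-loop characteristic equation is s² + (5.2 + 7.8·1.5)s + 7.8·13.5 = 0.
That is s² + 16.9s + 105.3 = 0, so ω_n = 10.26 rad/s and ζ = 16.9/(2·10.26) = 0.8235.
%OS = 100·exp(−πζ/√(1−ζ²)) = 1.05%.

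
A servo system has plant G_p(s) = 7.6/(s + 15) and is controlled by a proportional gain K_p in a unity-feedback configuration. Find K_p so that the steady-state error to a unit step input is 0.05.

K_p = 37.5

Steady-state error for a unit step on this type-0 loop is 1/(1 + K_p·G_p(0)).
G_p(0) = 0.5067. Require 1/(1 + K_p·0.5067) = 0.05, so 1 + 0.5067·K_p = 20.
K_p = (20 − 1)/0.5067 = 37.5.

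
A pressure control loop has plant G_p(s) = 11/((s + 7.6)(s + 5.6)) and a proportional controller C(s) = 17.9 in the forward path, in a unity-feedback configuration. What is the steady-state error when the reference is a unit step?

The loop is type 0. Static position error constant K_pos = C(0)·G_p(0) = 17.9·0.2585 = 4.626.
Steady-state error to a unit step: e_ss = 1/(1+K_pos) = 1/5.626 = 0.178.

0.178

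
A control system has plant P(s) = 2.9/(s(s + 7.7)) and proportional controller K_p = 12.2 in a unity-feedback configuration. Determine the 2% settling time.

The closed-loop denominator s² + 7.7s + 35.38 gives ω_n = √35.38 = 5.948 and ζ = 7.7/(2ω_n) = 0.6473.
2% settling time T_s ≈ 4/(ζω_n) = 4/3.85 = 1.04 s.

T_s ≈ 1.04 s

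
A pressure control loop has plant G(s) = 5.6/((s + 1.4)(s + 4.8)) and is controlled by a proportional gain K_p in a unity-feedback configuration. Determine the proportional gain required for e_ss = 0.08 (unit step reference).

K_p = 13.8

The loop is type 0, so e_ss(step) = 1/(1 + K_pos) with K_pos = K_p·G(0).
G(0) = 0.8333. Require 1/(1 + K_p·0.8333) = 0.08, so 1 + 0.8333·K_p = 12.5.
K_p = (12.5 − 1)/0.8333 = 13.8.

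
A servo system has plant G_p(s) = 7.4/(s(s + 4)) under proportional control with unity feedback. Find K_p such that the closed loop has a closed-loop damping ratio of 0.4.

Closed-loop characteristic equation: s² + 4s + K_p·7.4 = 0.
So ω_n = √(7.4K_p) and 2ζω_n = 4, giving ζ = 4/(2√(7.4K_p)).
Setting ζ = 0.4: √(7.4K_p) = 4/(2·0.4) = 5, so K_p = 25/7.4 = 3.38.

K_p = 3.38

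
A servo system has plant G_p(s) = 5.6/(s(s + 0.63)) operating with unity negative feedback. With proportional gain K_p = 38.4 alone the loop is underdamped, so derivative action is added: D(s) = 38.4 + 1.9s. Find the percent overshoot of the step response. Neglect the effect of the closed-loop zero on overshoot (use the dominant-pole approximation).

Forward path: (38.4 + 1.9s)·5.6/(s(s+0.63)). The closed-loop characteristic equation is s² + (0.63 + 5.6·1.9)s + 5.6·38.4 = 0.
That is s² + 11.27s + 215 = 0, so ω_n = 14.66 rad/s and ζ = 11.27/(2·14.66) = 0.3843.
%OS = 100·exp(−πζ/√(1−ζ²)) = 27%.

27%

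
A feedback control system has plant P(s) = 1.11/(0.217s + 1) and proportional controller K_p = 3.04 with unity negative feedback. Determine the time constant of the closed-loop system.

τ = 0.0496 s

Closed loop: T(s) = K_p·P/(1+K_p·P) = 3.374/(0.217s + 1 + 3.374), with pole at s = −(1 + 3.374)/0.217 = −20.16.
Closed-loop time constant τ = 1/20.16 = 0.0496 s.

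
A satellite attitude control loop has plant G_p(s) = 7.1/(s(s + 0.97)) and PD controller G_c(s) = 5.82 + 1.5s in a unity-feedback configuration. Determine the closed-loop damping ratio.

ζ = 0.904

Forward path: (5.82 + 1.5s)·7.1/(s(s+0.97)). The closed-loop characteristic equation is s² + (0.97 + 7.1·1.5)s + 7.1·5.82 = 0.
That is s² + 11.62s + 41.32 = 0, so ω_n = 6.428 rad/s and ζ = 11.62/(2·6.428) = 0.9038.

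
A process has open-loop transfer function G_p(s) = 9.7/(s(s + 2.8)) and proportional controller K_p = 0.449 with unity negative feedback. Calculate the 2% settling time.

The closed-loop denominator s² + 2.8s + 4.355 gives ω_n = √4.355 = 2.087 and ζ = 2.8/(2ω_n) = 0.6708.
2% settling time T_s ≈ 4/(ζω_n) = 4/1.4 = 2.86 s.

T_s ≈ 2.86 s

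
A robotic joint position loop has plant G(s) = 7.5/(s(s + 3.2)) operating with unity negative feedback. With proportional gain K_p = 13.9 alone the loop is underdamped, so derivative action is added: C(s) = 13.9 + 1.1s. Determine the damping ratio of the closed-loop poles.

ζ = 0.561

Forward path: (13.9 + 1.1s)·7.5/(s(s+3.2)). The closed-loop characteristic equation is s² + (3.2 + 7.5·1.1)s + 7.5·13.9 = 0.
That is s² + 11.45s + 104.2 = 0, so ω_n = 10.21 rad/s and ζ = 11.45/(2·10.21) = 0.5607.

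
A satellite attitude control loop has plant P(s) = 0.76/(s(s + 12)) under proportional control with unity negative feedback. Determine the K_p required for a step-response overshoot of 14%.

K_p = 168

From %OS = 100·exp(−πζ/√(1−ζ²)) = 14%, ζ = −ln(0.14)/√(π²+ln²(0.14)) = 0.5305.
Characteristic equation s² + 12s + 0.76K_p = 0 gives ζ = 12/(2√(0.76K_p)).
Setting ζ = 0.5305: √(0.76K_p) = 12/(2·0.5305) = 11.31, so K_p = 127.9/0.76 = 168.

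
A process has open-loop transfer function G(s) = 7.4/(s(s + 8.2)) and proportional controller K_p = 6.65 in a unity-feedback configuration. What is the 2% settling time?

Closed-loop characteristic equation: s² + 8.2s + 49.21 = 0, so ω_n = 7.015 rad/s and ζ = 8.2/(2·7.015) = 0.5845.
2% settling time T_s ≈ 4/(ζω_n) = 4/4.1 = 0.976 s.

T_s ≈ 0.976 s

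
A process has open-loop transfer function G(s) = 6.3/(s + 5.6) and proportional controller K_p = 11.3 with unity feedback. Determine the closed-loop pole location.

Closed-loop transfer function: T(s) = K_p·G(s)/(1 + K_p·G(s)) = 71.19/(s + 5.6 + 71.19) = 71.19/(s + 76.79).
The closed-loop pole is at s = −76.79.

s = -76.79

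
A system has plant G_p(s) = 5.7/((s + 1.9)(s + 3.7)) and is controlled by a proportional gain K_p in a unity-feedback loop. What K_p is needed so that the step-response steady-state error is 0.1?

For a type-0 loop with proportional control, e_ss = 1/(1 + K_p·G_p(0)).
G_p(0) = 0.8108. Require 1/(1 + K_p·0.8108) = 0.1, so 1 + 0.8108·K_p = 10.
K_p = (10 − 1)/0.8108 = 11.1.

K_p = 11.1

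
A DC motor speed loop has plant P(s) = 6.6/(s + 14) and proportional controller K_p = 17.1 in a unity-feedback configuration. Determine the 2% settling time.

T_s ≈ 0.0315 s

Closed-loop transfer function: T(s) = K_p·P(s)/(1 + K_p·P(s)) = 112.9/(s + 14 + 112.9) = 112.9/(s + 126.9).
Time constant τ = 1/126.9 = 0.007883 s, so the 2% settling time is about 4τ = 0.0315 s.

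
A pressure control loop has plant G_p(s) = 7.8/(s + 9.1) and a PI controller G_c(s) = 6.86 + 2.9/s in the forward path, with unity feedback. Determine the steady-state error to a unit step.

0

The open loop G_c(s)G_p(s) has a pole at the origin (type 1), so the static position error constant is infinite and e_ss = 1/(1+∞) = 0.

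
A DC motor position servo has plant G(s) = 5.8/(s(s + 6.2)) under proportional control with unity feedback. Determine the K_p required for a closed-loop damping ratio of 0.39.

K_p = 10.9

Closed-loop characteristic equation: s² + 6.2s + K_p·5.8 = 0.
So ω_n = √(5.8K_p) and 2ζω_n = 6.2, giving ζ = 6.2/(2√(5.8K_p)).
Setting ζ = 0.39: √(5.8K_p) = 6.2/(2·0.39) = 7.949, so K_p = 63.18/5.8 = 10.9.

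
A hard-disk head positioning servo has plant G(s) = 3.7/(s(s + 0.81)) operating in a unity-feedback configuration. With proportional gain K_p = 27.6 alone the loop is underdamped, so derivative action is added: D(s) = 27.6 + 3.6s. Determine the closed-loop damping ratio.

Forward path: (27.6 + 3.6s)·3.7/(s(s+0.81)). The closed-loop characteristic equation is s² + (0.81 + 3.7·3.6)s + 3.7·27.6 = 0.
That is s² + 14.13s + 102.1 = 0, so ω_n = 10.11 rad/s and ζ = 14.13/(2·10.11) = 0.6991.

ζ = 0.699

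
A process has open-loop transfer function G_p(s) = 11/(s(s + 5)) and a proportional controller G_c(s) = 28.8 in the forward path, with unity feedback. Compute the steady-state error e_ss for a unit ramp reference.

The loop has one pole at the origin (type 1). Velocity error constant K_v = lim_{s→0} s·G_c(s)G_p(s) = 28.8·11/5 = 63.36.
Steady-state error to a unit ramp: e_ss = 1/K_v = 0.0158.

0.0158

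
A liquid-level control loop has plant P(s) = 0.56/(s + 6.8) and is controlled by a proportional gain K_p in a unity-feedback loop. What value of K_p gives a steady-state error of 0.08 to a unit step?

The loop is type 0, so e_ss(step) = 1/(1 + K_pos) with K_pos = K_p·P(0).
P(0) = 0.08235. Require 1/(1 + K_p·0.08235) = 0.08, so 1 + 0.08235·K_p = 12.5.
K_p = (12.5 − 1)/0.08235 = 140.

K_p = 140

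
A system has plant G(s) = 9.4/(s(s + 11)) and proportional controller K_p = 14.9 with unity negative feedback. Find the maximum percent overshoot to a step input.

Closed-loop characteristic equation: s² + 11s + 140.1 = 0, so ω_n = 11.83 rad/s and ζ = 11/(2·11.83) = 0.4647.
%OS = 100·exp(−πζ/√(1−ζ²)) = 100·exp(−π·0.4647/√0.784) = 19.2%.

19.2%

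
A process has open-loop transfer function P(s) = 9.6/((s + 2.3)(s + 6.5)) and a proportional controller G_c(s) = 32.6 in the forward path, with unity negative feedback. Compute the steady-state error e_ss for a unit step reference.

0.0456

The loop is type 0. Static position error constant K_pos = G_c(0)·P(0) = 32.6·0.6421 = 20.93.
Steady-state error to a unit step: e_ss = 1/(1+K_pos) = 1/21.93 = 0.0456.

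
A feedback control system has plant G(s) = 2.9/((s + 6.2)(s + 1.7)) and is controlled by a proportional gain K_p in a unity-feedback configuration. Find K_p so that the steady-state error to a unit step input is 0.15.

K_p = 20.6

For a type-0 loop with proportional control, e_ss = 1/(1 + K_p·G(0)).
G(0) = 0.2751. Require 1/(1 + K_p·0.2751) = 0.15, so 1 + 0.2751·K_p = 6.667.
K_p = (6.667 − 1)/0.2751 = 20.6.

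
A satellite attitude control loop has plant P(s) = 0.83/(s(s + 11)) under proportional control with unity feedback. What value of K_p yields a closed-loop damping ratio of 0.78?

K_p = 59.9

Closed-loop characteristic equation: s² + 11s + K_p·0.83 = 0.
So ω_n = √(0.83K_p) and 2ζω_n = 11, giving ζ = 11/(2√(0.83K_p)).
Setting ζ = 0.78: √(0.83K_p) = 11/(2·0.78) = 7.051, so K_p = 49.72/0.83 = 59.9.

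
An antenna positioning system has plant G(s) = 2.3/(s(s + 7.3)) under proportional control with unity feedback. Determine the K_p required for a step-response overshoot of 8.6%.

K_p = 15.3

From %OS = 100·exp(−πζ/√(1−ζ²)) = 8.6%, ζ = −ln(0.086)/√(π²+ln²(0.086)) = 0.6155.
Characteristic equation s² + 7.3s + 2.3K_p = 0 gives ζ = 7.3/(2√(2.3K_p)).
Setting ζ = 0.6155: √(2.3K_p) = 7.3/(2·0.6155) = 5.93, so K_p = 35.17/2.3 = 15.3.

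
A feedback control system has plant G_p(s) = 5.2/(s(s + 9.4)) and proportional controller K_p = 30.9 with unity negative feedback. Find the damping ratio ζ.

With unity feedback the closed-loop characteristic equation is s² + 9.4s + 30.9·5.2 = s² + 9.4s + 160.7 = 0.
So ω_n² = 160.7 ⇒ ω_n = 12.68 rad/s, and ζ = 9.4/(2ω_n) = 0.371.

ζ = 0.371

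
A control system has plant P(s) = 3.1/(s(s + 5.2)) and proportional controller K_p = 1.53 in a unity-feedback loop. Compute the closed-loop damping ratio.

ζ = 1.19

1 + K_p·P(s) = 0 gives s² + 5.2s + 4.743 = 0.
So ω_n² = 4.743 ⇒ ω_n = 2.178 rad/s, and ζ = 5.2/(2ω_n) = 1.19.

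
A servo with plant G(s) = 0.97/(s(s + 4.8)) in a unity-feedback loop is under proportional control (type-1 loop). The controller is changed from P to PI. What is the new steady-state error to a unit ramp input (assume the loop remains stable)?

0

The integrator raises the loop to type 2, so K_v → ∞ and e_ss to a ramp is zero.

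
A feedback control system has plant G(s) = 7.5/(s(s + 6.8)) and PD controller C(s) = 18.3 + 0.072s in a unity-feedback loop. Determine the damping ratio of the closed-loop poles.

ζ = 0.313

Forward path: (18.3 + 0.072s)·7.5/(s(s+6.8)). The closed-loop characteristic equation is s² + (6.8 + 7.5·0.072)s + 7.5·18.3 = 0.
That is s² + 7.34s + 137.2 = 0, so ω_n = 11.72 rad/s and ζ = 7.34/(2·11.72) = 0.3133.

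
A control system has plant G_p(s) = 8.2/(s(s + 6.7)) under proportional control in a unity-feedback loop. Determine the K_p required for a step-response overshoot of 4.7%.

K_p = 2.81

From %OS = 100·exp(−πζ/√(1−ζ²)) = 4.7%, ζ = −ln(0.047)/√(π²+ln²(0.047)) = 0.6975.
Characteristic equation s² + 6.7s + 8.2K_p = 0 gives ζ = 6.7/(2√(8.2K_p)).
Setting ζ = 0.6975: √(8.2K_p) = 6.7/(2·0.6975) = 4.803, so K_p = 23.07/8.2 = 2.81.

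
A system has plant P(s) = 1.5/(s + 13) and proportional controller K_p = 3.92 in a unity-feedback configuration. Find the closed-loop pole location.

s = -18.88

Closed-loop transfer function: T(s) = K_p·P(s)/(1 + K_p·P(s)) = 5.88/(s + 13 + 5.88) = 5.88/(s + 18.88).
The closed-loop pole is at s = −18.88.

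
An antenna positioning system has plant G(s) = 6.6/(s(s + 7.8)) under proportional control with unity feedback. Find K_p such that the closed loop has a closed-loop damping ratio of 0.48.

K_p = 10

Closed-loop characteristic equation: s² + 7.8s + K_p·6.6 = 0.
So ω_n = √(6.6K_p) and 2ζω_n = 7.8, giving ζ = 7.8/(2√(6.6K_p)).
Setting ζ = 0.48: √(6.6K_p) = 7.8/(2·0.48) = 8.125, so K_p = 66.02/6.6 = 10.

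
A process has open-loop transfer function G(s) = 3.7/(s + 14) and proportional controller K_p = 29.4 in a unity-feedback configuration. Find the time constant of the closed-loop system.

Closed-loop transfer function: T(s) = K_p·G(s)/(1 + K_p·G(s)) = 108.8/(s + 14 + 108.8) = 108.8/(s + 122.8).
Time constant τ = 1/122.8 = 0.00814 s.

τ = 0.00814 s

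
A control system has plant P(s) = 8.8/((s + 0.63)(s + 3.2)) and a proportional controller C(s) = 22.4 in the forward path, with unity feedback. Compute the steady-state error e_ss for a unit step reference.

0.0101

The loop is type 0. Static position error constant K_pos = C(0)·P(0) = 22.4·4.365 = 97.78.
Steady-state error to a unit step: e_ss = 1/(1+K_pos) = 1/98.78 = 0.0101.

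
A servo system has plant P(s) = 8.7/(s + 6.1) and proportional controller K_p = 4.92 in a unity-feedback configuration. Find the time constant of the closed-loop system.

Closed-loop transfer function: T(s) = K_p·P(s)/(1 + K_p·P(s)) = 42.8/(s + 6.1 + 42.8) = 42.8/(s + 48.9).
Time constant τ = 1/48.9 = 0.0204 s.

τ = 0.0204 s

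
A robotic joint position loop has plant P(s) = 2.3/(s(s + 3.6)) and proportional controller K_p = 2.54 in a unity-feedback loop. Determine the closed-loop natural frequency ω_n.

With unity feedback the closed-loop characteristic equation is s² + 3.6s + 2.54·2.3 = s² + 3.6s + 5.842 = 0.
So ω_n² = 5.842 ⇒ ω_n = 2.417 rad/s, and ζ = 3.6/(2ω_n) = 0.745.

ω_n = 2.42 rad/s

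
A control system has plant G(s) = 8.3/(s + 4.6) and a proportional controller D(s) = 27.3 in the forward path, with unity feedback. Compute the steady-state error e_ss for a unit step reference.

The loop is type 0. Static position error constant K_pos = D(0)·G(0) = 27.3·1.804 = 49.26.
Steady-state error to a unit step: e_ss = 1/(1+K_pos) = 1/50.26 = 0.0199.

0.0199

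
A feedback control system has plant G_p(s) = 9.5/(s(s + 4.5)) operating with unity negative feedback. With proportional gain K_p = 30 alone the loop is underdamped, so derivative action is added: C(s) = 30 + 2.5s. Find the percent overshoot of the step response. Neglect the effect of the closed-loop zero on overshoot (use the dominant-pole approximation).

0.823%

Forward path: (30 + 2.5s)·9.5/(s(s+4.5)). The closed-loop characteristic equation is s² + (4.5 + 9.5·2.5)s + 9.5·30 = 0.
That is s² + 28.25s + 285 = 0, so ω_n = 16.88 rad/s and ζ = 28.25/(2·16.88) = 0.8367.
%OS = 100·exp(−πζ/√(1−ζ²)) = 0.823%.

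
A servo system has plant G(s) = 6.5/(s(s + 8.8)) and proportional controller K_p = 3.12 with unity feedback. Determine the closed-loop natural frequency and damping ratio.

ω_n = 4.5 rad/s, ζ = 0.977

1 + K_p·G(s) = 0 gives s² + 8.8s + 20.28 = 0.
So ω_n² = 20.28 ⇒ ω_n = 4.503 rad/s, and ζ = 8.8/(2ω_n) = 0.977.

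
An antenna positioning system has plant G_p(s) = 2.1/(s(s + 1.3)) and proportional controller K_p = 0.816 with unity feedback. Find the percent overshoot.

16.6%

From 1 + K_pG_p(s) = 0: s² + 1.3s + 1.714 = 0 ⇒ ω_n = 1.309, ζ = 0.4965.
%OS = 100·exp(−πζ/√(1−ζ²)) = 100·exp(−π·0.4965/√0.7534) = 16.6%.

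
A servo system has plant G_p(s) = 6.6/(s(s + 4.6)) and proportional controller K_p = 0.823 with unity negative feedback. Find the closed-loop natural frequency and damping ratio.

1 + K_p·G_p(s) = 0 gives s² + 4.6s + 5.432 = 0.
Matching s² + 2ζω_n s + ω_n²: ω_n = √5.432 = 2.331 rad/s and 2ζω_n = 4.6, so ζ = 4.6/(2·2.331) = 0.987.

ω_n = 2.33 rad/s, ζ = 0.987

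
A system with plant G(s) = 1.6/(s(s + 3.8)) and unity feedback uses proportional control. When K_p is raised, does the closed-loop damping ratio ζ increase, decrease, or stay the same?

decrease

ζ = 3.8/(2√(1.6K_p)); increasing K_p raises the denominator, so ζ falls.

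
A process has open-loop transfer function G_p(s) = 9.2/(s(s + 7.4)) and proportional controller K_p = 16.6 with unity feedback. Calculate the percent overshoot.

Closed-loop characteristic equation: s² + 7.4s + 152.7 = 0, so ω_n = 12.36 rad/s and ζ = 7.4/(2·12.36) = 0.2994.
%OS = 100·exp(−πζ/√(1−ζ²)) = 100·exp(−π·0.2994/√0.9104) = 37.3%.

37.3%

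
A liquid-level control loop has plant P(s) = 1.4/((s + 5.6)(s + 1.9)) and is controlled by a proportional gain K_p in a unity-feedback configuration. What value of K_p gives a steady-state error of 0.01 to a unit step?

K_p = 752

The loop is type 0, so e_ss(step) = 1/(1 + K_pos) with K_pos = K_p·P(0).
P(0) = 0.1316. Require 1/(1 + K_p·0.1316) = 0.01, so 1 + 0.1316·K_p = 100.
K_p = (100 − 1)/0.1316 = 752.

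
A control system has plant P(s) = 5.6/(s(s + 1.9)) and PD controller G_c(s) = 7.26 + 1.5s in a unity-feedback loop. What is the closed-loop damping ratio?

ζ = 0.808

Forward path: (7.26 + 1.5s)·5.6/(s(s+1.9)). The closed-loop characteristic equation is s² + (1.9 + 5.6·1.5)s + 5.6·7.26 = 0.
That is s² + 10.3s + 40.66 = 0, so ω_n = 6.376 rad/s and ζ = 10.3/(2·6.376) = 0.8077.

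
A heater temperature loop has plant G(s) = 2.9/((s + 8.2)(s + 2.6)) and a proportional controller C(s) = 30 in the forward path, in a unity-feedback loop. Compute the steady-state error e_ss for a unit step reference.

The loop is type 0. Static position error constant K_pos = C(0)·G(0) = 30·0.136 = 4.081.
Steady-state error to a unit step: e_ss = 1/(1+K_pos) = 1/5.081 = 0.197.

0.197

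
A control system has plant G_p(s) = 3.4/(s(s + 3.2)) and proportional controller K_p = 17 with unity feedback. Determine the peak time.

T_p = 0.423 s

The closed-loop denominator s² + 3.2s + 57.8 gives ω_n = √57.8 = 7.603 and ζ = 3.2/(2ω_n) = 0.2105.
Damped frequency ω_d = ω_n√(1−ζ²) = 7.432 rad/s, so peak time T_p = π/ω_d = 0.423 s.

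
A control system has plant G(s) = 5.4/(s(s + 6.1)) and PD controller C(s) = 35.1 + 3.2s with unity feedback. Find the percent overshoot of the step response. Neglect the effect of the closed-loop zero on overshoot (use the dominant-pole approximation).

Forward path: (35.1 + 3.2s)·5.4/(s(s+6.1)). The closed-loop characteristic equation is s² + (6.1 + 5.4·3.2)s + 5.4·35.1 = 0.
That is s² + 23.38s + 189.5 = 0, so ω_n = 13.77 rad/s and ζ = 23.38/(2·13.77) = 0.8491.
%OS = 100·exp(−πζ/√(1−ζ²)) = 0.641%.

0.641%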